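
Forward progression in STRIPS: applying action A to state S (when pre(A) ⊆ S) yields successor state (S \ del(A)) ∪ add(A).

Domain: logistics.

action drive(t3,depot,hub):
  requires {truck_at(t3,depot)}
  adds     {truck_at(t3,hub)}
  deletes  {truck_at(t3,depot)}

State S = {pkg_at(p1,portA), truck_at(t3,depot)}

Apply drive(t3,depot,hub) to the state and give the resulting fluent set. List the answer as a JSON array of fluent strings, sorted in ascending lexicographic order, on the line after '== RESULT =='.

Progress:
  pre ⊆ S: {truck_at(t3,depot)} ⊆ S  — applicable
  S \ del = {pkg_at(p1,portA)}
  ∪ add   = {pkg_at(p1,portA), truck_at(t3,hub)}

== RESULT ==
["pkg_at(p1,portA)", "truck_at(t3,hub)"]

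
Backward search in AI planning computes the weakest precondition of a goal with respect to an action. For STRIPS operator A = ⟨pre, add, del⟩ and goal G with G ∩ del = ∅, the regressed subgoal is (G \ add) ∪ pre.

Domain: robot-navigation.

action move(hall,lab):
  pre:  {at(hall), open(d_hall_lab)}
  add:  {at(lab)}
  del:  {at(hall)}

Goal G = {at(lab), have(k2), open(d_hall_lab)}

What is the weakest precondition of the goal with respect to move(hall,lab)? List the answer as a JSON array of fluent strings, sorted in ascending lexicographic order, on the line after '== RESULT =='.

Compute (G \ add) ∪ pre:
  G ∩ del = {}  (empty — regression defined)
  G \ add = {at(lab), have(k2), open(d_hall_lab)} \ {at(lab)} = {have(k2), open(d_hall_lab)}
  ∪ pre   = {have(k2), open(d_hall_lab)} ∪ {at(hall), open(d_hall_lab)}
          = {at(hall), have(k2), open(d_hall_lab)}

== RESULT ==
["at(hall)", "have(k2)", "open(d_hall_lab)"]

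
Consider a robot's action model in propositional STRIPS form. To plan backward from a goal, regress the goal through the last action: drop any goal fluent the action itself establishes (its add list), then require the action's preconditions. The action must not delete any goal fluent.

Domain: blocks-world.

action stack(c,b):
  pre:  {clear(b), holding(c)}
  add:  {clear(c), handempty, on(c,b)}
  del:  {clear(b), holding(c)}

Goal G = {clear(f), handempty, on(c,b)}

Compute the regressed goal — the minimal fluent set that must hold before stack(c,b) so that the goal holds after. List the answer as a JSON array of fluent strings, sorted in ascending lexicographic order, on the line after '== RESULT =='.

Regress:
  G ∩ del = {}  (empty — regression defined)
  G \ add = {clear(f), handempty, on(c,b)} \ {clear(c), handempty, on(c,b)} = {clear(f)}
  ∪ pre   = {clear(f)} ∪ {clear(b), holding(c)}
          = {clear(b), clear(f), holding(c)}

== RESULT ==
["clear(b)", "clear(f)", "holding(c)"]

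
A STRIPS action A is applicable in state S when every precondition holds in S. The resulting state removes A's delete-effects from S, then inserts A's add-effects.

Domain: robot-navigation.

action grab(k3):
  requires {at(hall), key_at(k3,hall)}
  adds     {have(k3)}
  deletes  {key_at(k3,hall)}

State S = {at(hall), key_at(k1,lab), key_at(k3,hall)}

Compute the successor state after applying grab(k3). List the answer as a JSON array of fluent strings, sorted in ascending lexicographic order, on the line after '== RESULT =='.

Compute (S \ del) ∪ add:
  pre ⊆ S: {at(hall), key_at(k3,hall)} ⊆ S  — applicable
  S \ del = {at(hall), key_at(k1,lab)}
  ∪ add   = {at(hall), have(k3), key_at(k1,lab)}

== RESULT ==
["at(hall)", "have(k3)", "key_at(k1,lab)"]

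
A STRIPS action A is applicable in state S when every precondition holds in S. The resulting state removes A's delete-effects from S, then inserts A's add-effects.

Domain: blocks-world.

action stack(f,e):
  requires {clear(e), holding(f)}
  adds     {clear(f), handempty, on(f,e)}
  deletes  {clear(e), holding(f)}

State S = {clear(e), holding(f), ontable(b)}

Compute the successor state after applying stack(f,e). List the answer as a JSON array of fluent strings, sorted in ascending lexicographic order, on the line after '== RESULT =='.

Progress:
  pre ⊆ S: {clear(e), holding(f)} ⊆ S  — applicable
  S \ del = {ontable(b)}
  ∪ add   = {clear(f), handempty, on(f,e), ontable(b)}

== RESULT ==
["clear(f)", "handempty", "on(f,e)", "ontable(b)"]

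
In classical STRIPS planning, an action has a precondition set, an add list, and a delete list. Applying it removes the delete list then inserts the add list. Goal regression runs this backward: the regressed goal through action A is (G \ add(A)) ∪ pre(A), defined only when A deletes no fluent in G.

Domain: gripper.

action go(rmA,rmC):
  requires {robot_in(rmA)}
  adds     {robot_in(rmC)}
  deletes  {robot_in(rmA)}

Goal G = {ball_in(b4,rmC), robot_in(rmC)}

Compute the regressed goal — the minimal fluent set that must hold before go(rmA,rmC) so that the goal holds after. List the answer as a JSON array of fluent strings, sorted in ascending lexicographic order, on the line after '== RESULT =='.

Regress:
  G ∩ del = {}  (empty — regression defined)
  G \ add = {ball_in(b4,rmC), robot_in(rmC)} \ {robot_in(rmC)} = {ball_in(b4,rmC)}
  ∪ pre   = {ball_in(b4,rmC)} ∪ {robot_in(rmA)}
          = {ball_in(b4,rmC), robot_in(rmA)}

== RESULT ==
["ball_in(b4,rmC)", "robot_in(rmA)"]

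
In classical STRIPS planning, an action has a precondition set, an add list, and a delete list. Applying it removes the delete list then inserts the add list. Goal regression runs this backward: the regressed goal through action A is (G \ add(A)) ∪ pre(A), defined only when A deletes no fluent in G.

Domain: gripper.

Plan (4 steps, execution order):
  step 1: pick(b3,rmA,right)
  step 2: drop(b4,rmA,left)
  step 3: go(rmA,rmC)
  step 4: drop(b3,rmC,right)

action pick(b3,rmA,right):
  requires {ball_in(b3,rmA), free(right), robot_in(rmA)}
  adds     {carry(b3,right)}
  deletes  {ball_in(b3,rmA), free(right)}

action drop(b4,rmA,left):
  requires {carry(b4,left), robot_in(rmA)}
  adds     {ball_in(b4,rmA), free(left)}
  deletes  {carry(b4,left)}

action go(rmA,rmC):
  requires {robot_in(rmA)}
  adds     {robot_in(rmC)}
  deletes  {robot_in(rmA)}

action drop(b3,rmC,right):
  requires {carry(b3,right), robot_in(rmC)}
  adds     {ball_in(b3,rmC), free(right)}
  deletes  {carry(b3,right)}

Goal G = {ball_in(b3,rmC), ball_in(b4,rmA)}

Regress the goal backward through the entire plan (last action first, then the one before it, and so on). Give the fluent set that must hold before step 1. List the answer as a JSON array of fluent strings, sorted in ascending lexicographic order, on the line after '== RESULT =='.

Work backward from the goal:
  through step 4 (drop(b3,rmC,right)): drop {ball_in(b3,rmC)}, keep {ball_in(b4,rmA)}, require {carry(b3,right), robot_in(rmC)}
    → {ball_in(b4,rmA), carry(b3,right), robot_in(rmC)}
  through step 3 (go(rmA,rmC)): drop {robot_in(rmC)}, keep {ball_in(b4,rmA), carry(b3,right)}, require {robot_in(rmA)}
    → {ball_in(b4,rmA), carry(b3,right), robot_in(rmA)}
  through step 2 (drop(b4,rmA,left)): drop {ball_in(b4,rmA)}, keep {carry(b3,right), robot_in(rmA)}, require {carry(b4,left), robot_in(rmA)}
    → {carry(b3,right), carry(b4,left), robot_in(rmA)}
  through step 1 (pick(b3,rmA,right)): drop {carry(b3,right)}, keep {carry(b4,left), robot_in(rmA)}, require {ball_in(b3,rmA), free(right), robot_in(rmA)}
    → {ball_in(b3,rmA), carry(b4,left), free(right), robot_in(rmA)}

== RESULT ==
["ball_in(b3,rmA)", "carry(b4,left)", "free(right)", "robot_in(rmA)"]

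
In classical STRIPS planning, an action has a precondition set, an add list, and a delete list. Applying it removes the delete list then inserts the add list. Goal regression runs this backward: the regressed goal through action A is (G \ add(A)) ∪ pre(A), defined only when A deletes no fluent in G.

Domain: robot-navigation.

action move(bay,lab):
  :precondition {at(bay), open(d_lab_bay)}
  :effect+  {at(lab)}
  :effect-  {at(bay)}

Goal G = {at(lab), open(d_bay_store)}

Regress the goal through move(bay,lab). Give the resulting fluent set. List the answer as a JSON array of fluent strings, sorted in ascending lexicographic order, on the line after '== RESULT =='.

Compute (G \ add) ∪ pre:
  G ∩ del = {}  (empty — regression defined)
  G \ add = {at(lab), open(d_bay_store)} \ {at(lab)} = {open(d_bay_store)}
  ∪ pre   = {open(d_bay_store)} ∪ {at(bay), open(d_lab_bay)}
          = {at(bay), open(d_bay_store), open(d_lab_bay)}

== RESULT ==
["at(bay)", "open(d_bay_store)", "open(d_lab_bay)"]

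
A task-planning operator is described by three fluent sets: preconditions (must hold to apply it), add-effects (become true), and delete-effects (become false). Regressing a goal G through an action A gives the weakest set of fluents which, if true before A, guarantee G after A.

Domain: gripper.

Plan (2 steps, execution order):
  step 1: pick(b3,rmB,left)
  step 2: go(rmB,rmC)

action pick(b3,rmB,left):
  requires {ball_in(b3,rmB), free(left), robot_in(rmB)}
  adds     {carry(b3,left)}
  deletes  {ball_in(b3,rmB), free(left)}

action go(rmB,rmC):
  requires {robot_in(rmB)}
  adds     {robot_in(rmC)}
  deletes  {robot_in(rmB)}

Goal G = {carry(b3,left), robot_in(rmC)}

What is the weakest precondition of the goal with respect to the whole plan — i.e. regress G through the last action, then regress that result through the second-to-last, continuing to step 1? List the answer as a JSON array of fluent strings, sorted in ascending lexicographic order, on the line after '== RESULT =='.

Regress step by step:
  through step 2 (go(rmB,rmC)): drop {robot_in(rmC)}, keep {carry(b3,left)}, require {robot_in(rmB)}
    → {carry(b3,left), robot_in(rmB)}
  through step 1 (pick(b3,rmB,left)): drop {carry(b3,left)}, keep {robot_in(rmB)}, require {ball_in(b3,rmB), free(left), robot_in(rmB)}
    → {ball_in(b3,rmB), free(left), robot_in(rmB)}

== RESULT ==
["ball_in(b3,rmB)", "free(left)", "robot_in(rmB)"]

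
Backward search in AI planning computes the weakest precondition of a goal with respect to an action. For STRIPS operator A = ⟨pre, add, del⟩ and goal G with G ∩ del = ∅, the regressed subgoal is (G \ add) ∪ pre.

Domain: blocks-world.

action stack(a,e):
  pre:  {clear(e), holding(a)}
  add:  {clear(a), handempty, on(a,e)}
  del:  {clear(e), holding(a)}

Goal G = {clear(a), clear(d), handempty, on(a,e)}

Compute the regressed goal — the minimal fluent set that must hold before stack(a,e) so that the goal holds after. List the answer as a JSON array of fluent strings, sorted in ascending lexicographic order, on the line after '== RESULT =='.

Compute (G \ add) ∪ pre:
  G ∩ del = {}  (empty — regression defined)
  G \ add = {clear(a), clear(d), handempty, on(a,e)} \ {clear(a), handempty, on(a,e)} = {clear(d)}
  ∪ pre   = {clear(d)} ∪ {clear(e), holding(a)}
          = {clear(d), clear(e), holding(a)}

== RESULT ==
["clear(d)", "clear(e)", "holding(a)"]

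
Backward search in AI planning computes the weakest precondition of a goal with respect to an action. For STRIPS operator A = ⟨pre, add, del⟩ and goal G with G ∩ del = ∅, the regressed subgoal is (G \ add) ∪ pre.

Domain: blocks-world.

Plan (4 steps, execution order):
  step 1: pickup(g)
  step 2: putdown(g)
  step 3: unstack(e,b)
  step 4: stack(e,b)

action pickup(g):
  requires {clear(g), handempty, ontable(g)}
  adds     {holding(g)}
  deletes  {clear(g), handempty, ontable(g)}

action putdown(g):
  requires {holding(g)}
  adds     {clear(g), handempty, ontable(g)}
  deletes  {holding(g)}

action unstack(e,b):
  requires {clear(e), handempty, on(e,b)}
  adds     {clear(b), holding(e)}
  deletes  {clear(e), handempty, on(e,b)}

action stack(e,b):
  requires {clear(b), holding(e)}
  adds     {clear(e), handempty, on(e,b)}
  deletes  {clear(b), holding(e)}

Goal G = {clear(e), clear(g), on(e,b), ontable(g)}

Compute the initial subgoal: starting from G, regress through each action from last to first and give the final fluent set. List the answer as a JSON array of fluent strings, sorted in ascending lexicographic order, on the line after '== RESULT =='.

Work backward from the goal:
  through step 4 (stack(e,b)): drop {clear(e), on(e,b)}, keep {clear(g), ontable(g)}, require {clear(b), holding(e)}
    → {clear(b), clear(g), holding(e), ontable(g)}
  through step 3 (unstack(e,b)): drop {clear(b), holding(e)}, keep {clear(g), ontable(g)}, require {clear(e), handempty, on(e,b)}
    → {clear(e), clear(g), handempty, on(e,b), ontable(g)}
  through step 2 (putdown(g)): drop {clear(g), handempty, ontable(g)}, keep {clear(e), on(e,b)}, require {holding(g)}
    → {clear(e), holding(g), on(e,b)}
  through step 1 (pickup(g)): drop {holding(g)}, keep {clear(e), on(e,b)}, require {clear(g), handempty, ontable(g)}
    → {clear(e), clear(g), handempty, on(e,b), ontable(g)}

== RESULT ==
["clear(e)", "clear(g)", "handempty", "on(e,b)", "ontable(g)"]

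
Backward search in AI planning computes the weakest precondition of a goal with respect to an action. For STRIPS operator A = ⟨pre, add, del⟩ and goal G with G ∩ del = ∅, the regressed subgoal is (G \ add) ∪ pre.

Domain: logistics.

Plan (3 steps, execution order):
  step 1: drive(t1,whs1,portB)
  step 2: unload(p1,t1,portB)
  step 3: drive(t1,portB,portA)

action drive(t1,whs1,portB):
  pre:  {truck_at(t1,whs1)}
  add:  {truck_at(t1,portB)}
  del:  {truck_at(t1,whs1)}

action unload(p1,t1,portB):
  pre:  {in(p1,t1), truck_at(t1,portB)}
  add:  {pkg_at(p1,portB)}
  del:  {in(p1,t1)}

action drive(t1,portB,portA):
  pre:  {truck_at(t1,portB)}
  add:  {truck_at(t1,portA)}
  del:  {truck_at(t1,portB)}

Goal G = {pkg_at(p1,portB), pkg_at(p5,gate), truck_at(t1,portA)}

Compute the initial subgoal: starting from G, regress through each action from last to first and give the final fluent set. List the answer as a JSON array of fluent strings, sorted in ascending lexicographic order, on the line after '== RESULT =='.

Work backward from the goal:
  through step 3 (drive(t1,portB,portA)): drop {truck_at(t1,portA)}, keep {pkg_at(p1,portB), pkg_at(p5,gate)}, require {truck_at(t1,portB)}
    → {pkg_at(p1,portB), pkg_at(p5,gate), truck_at(t1,portB)}
  through step 2 (unload(p1,t1,portB)): drop {pkg_at(p1,portB)}, keep {pkg_at(p5,gate), truck_at(t1,portB)}, require {in(p1,t1), truck_at(t1,portB)}
    → {in(p1,t1), pkg_at(p5,gate), truck_at(t1,portB)}
  through step 1 (drive(t1,whs1,portB)): drop {truck_at(t1,portB)}, keep {in(p1,t1), pkg_at(p5,gate)}, require {truck_at(t1,whs1)}
    → {in(p1,t1), pkg_at(p5,gate), truck_at(t1,whs1)}

== RESULT ==
["in(p1,t1)", "pkg_at(p5,gate)", "truck_at(t1,whs1)"]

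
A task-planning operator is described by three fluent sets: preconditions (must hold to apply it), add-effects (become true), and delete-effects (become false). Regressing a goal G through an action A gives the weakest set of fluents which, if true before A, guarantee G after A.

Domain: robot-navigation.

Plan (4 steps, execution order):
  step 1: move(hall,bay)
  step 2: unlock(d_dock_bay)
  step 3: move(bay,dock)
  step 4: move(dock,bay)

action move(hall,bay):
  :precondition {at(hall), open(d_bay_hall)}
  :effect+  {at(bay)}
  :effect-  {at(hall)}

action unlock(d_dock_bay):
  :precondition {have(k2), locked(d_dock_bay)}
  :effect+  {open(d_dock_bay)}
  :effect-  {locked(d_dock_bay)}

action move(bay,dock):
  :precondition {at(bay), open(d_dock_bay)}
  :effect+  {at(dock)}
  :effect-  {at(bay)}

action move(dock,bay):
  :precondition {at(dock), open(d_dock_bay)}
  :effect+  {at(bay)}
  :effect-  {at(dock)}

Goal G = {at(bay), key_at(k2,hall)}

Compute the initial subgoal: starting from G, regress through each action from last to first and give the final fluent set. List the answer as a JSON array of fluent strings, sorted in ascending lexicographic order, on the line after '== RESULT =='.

Regress step by step:
  through step 4 (move(dock,bay)): drop {at(bay)}, keep {key_at(k2,hall)}, require {at(dock), open(d_dock_bay)}
    → {at(dock), key_at(k2,hall), open(d_dock_bay)}
  through step 3 (move(bay,dock)): drop {at(dock)}, keep {key_at(k2,hall), open(d_dock_bay)}, require {at(bay), open(d_dock_bay)}
    → {at(bay), key_at(k2,hall), open(d_dock_bay)}
  through step 2 (unlock(d_dock_bay)): drop {open(d_dock_bay)}, keep {at(bay), key_at(k2,hall)}, require {have(k2), locked(d_dock_bay)}
    → {at(bay), have(k2), key_at(k2,hall), locked(d_dock_bay)}
  through step 1 (move(hall,bay)): drop {at(bay)}, keep {have(k2), key_at(k2,hall), locked(d_dock_bay)}, require {at(hall), open(d_bay_hall)}
    → {at(hall), have(k2), key_at(k2,hall), locked(d_dock_bay), open(d_bay_hall)}

== RESULT ==
["at(hall)", "have(k2)", "key_at(k2,hall)", "locked(d_dock_bay)", "open(d_bay_hall)"]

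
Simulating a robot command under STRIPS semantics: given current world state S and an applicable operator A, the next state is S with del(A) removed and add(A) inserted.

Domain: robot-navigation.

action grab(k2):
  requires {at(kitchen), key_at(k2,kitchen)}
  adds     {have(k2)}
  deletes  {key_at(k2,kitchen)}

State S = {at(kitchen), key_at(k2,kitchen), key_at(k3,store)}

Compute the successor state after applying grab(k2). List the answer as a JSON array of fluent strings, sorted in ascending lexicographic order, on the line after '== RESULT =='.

Progress:
  pre ⊆ S: {at(kitchen), key_at(k2,kitchen)} ⊆ S  — applicable
  S \ del = {at(kitchen), key_at(k3,store)}
  ∪ add   = {at(kitchen), have(k2), key_at(k3,store)}

== RESULT ==
["at(kitchen)", "have(k2)", "key_at(k3,store)"]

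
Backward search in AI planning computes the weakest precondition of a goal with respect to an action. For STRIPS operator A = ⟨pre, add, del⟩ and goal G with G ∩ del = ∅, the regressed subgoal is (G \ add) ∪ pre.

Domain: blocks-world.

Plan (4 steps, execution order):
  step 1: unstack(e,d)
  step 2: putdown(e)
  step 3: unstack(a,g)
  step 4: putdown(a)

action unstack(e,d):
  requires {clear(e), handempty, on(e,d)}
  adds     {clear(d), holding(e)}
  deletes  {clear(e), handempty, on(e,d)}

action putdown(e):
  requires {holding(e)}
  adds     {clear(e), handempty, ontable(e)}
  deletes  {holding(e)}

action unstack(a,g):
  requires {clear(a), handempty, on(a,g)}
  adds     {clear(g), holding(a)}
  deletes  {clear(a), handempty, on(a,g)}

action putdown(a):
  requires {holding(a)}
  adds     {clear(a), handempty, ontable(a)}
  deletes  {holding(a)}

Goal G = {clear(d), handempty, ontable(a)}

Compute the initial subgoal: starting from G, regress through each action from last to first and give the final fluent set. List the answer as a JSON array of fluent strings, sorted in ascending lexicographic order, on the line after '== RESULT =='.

Work backward from the goal:
  through step 4 (putdown(a)): drop {handempty, ontable(a)}, keep {clear(d)}, require {holding(a)}
    → {clear(d), holding(a)}
  through step 3 (unstack(a,g)): drop {holding(a)}, keep {clear(d)}, require {clear(a), handempty, on(a,g)}
    → {clear(a), clear(d), handempty, on(a,g)}
  through step 2 (putdown(e)): drop {handempty}, keep {clear(a), clear(d), on(a,g)}, require {holding(e)}
    → {clear(a), clear(d), holding(e), on(a,g)}
  through step 1 (unstack(e,d)): drop {clear(d), holding(e)}, keep {clear(a), on(a,g)}, require {clear(e), handempty, on(e,d)}
    → {clear(a), clear(e), handempty, on(a,g), on(e,d)}

== RESULT ==
["clear(a)", "clear(e)", "handempty", "on(a,g)", "on(e,d)"]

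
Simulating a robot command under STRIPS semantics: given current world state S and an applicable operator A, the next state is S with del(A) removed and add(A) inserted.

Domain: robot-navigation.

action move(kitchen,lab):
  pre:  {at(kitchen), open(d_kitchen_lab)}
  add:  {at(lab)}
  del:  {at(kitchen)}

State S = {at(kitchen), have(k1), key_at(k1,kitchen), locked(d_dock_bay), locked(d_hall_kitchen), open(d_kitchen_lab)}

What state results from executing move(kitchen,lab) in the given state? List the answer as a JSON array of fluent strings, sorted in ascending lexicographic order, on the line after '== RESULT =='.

Progress:
  pre ⊆ S: {at(kitchen), open(d_kitchen_lab)} ⊆ S  — applicable
  S \ del = {have(k1), key_at(k1,kitchen), locked(d_dock_bay), locked(d_hall_kitchen), open(d_kitchen_lab)}
  ∪ add   = {at(lab), have(k1), key_at(k1,kitchen), locked(d_dock_bay), locked(d_hall_kitchen), open(d_kitchen_lab)}

== RESULT ==
["at(lab)", "have(k1)", "key_at(k1,kitchen)", "locked(d_dock_bay)", "locked(d_hall_kitchen)", "open(d_kitchen_lab)"]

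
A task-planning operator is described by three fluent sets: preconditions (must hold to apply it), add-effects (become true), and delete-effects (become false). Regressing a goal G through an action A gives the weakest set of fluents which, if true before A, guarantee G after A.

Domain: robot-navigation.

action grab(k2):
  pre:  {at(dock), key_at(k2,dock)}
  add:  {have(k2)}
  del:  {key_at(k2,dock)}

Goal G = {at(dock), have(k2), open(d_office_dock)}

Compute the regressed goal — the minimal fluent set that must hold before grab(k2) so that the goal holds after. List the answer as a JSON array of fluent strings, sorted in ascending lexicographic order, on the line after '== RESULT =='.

Compute (G \ add) ∪ pre:
  G ∩ del = {}  (empty — regression defined)
  G \ add = {at(dock), have(k2), open(d_office_dock)} \ {have(k2)} = {at(dock), open(d_office_dock)}
  ∪ pre   = {at(dock), open(d_office_dock)} ∪ {at(dock), key_at(k2,dock)}
          = {at(dock), key_at(k2,dock), open(d_office_dock)}

== RESULT ==
["at(dock)", "key_at(k2,dock)", "open(d_office_dock)"]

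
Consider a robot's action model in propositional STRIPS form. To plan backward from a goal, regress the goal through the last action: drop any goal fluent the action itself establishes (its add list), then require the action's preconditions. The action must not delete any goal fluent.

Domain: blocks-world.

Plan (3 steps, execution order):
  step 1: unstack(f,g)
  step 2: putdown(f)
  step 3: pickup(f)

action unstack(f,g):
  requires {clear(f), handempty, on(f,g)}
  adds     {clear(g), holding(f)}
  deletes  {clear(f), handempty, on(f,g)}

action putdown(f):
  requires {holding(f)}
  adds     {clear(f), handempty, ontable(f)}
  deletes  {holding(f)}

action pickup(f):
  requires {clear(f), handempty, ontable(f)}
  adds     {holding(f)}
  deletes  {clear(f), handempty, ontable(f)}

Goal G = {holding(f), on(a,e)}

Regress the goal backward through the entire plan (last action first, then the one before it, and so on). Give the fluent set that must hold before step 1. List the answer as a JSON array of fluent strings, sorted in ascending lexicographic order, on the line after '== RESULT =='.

Regress step by step:
  through step 3 (pickup(f)): drop {holding(f)}, keep {on(a,e)}, require {clear(f), handempty, ontable(f)}
    → {clear(f), handempty, on(a,e), ontable(f)}
  through step 2 (putdown(f)): drop {clear(f), handempty, ontable(f)}, keep {on(a,e)}, require {holding(f)}
    → {holding(f), on(a,e)}
  through step 1 (unstack(f,g)): drop {holding(f)}, keep {on(a,e)}, require {clear(f), handempty, on(f,g)}
    → {clear(f), handempty, on(a,e), on(f,g)}

== RESULT ==
["clear(f)", "handempty", "on(a,e)", "on(f,g)"]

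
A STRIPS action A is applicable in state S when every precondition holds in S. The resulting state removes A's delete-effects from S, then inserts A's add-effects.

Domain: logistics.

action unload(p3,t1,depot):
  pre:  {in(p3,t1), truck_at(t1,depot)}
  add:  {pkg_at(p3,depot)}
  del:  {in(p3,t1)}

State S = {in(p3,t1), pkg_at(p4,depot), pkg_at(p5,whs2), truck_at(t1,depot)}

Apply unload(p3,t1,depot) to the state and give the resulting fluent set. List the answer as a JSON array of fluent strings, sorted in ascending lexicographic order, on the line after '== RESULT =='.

Compute (S \ del) ∪ add:
  pre ⊆ S: {in(p3,t1), truck_at(t1,depot)} ⊆ S  — applicable
  S \ del = {pkg_at(p4,depot), pkg_at(p5,whs2), truck_at(t1,depot)}
  ∪ add   = {pkg_at(p3,depot), pkg_at(p4,depot), pkg_at(p5,whs2), truck_at(t1,depot)}

== RESULT ==
["pkg_at(p3,depot)", "pkg_at(p4,depot)", "pkg_at(p5,whs2)", "truck_at(t1,depot)"]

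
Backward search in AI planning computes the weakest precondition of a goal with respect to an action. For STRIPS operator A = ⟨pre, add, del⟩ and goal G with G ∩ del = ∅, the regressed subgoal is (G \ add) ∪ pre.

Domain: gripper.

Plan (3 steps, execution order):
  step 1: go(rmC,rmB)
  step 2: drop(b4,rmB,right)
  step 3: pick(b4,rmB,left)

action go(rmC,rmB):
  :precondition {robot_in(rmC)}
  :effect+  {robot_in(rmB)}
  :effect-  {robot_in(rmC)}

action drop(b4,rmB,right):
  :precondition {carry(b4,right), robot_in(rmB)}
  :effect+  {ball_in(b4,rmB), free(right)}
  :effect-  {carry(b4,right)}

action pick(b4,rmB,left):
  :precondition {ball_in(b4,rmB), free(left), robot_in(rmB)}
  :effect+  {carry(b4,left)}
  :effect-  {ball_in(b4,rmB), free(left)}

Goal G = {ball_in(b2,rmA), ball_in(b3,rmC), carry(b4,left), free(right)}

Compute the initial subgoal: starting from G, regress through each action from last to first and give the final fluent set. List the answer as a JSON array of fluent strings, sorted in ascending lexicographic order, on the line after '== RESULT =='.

Regress step by step:
  through step 3 (pick(b4,rmB,left)): drop {carry(b4,left)}, keep {ball_in(b2,rmA), ball_in(b3,rmC), free(right)}, require {ball_in(b4,rmB), free(left), robot_in(rmB)}
    → {ball_in(b2,rmA), ball_in(b3,rmC), ball_in(b4,rmB), free(left), free(right), robot_in(rmB)}
  through step 2 (drop(b4,rmB,right)): drop {ball_in(b4,rmB), free(right)}, keep {ball_in(b2,rmA), ball_in(b3,rmC), free(left), robot_in(rmB)}, require {carry(b4,right), robot_in(rmB)}
    → {ball_in(b2,rmA), ball_in(b3,rmC), carry(b4,right), free(left), robot_in(rmB)}
  through step 1 (go(rmC,rmB)): drop {robot_in(rmB)}, keep {ball_in(b2,rmA), ball_in(b3,rmC), carry(b4,right), free(left)}, require {robot_in(rmC)}
    → {ball_in(b2,rmA), ball_in(b3,rmC), carry(b4,right), free(left), robot_in(rmC)}

== RESULT ==
["ball_in(b2,rmA)", "ball_in(b3,rmC)", "carry(b4,right)", "free(left)", "robot_in(rmC)"]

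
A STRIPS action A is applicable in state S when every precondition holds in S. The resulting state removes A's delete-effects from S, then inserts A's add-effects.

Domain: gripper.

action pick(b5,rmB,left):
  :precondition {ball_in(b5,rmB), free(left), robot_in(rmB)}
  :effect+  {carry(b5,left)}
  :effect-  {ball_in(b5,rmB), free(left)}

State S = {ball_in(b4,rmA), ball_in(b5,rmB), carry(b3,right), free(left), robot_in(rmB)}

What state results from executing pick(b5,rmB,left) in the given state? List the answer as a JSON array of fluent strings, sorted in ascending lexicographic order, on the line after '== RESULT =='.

Progress:
  pre ⊆ S: {ball_in(b5,rmB), free(left), robot_in(rmB)} ⊆ S  — applicable
  S \ del = {ball_in(b4,rmA), carry(b3,right), robot_in(rmB)}
  ∪ add   = {ball_in(b4,rmA), carry(b3,right), carry(b5,left), robot_in(rmB)}

== RESULT ==
["ball_in(b4,rmA)", "carry(b3,right)", "carry(b5,left)", "robot_in(rmB)"]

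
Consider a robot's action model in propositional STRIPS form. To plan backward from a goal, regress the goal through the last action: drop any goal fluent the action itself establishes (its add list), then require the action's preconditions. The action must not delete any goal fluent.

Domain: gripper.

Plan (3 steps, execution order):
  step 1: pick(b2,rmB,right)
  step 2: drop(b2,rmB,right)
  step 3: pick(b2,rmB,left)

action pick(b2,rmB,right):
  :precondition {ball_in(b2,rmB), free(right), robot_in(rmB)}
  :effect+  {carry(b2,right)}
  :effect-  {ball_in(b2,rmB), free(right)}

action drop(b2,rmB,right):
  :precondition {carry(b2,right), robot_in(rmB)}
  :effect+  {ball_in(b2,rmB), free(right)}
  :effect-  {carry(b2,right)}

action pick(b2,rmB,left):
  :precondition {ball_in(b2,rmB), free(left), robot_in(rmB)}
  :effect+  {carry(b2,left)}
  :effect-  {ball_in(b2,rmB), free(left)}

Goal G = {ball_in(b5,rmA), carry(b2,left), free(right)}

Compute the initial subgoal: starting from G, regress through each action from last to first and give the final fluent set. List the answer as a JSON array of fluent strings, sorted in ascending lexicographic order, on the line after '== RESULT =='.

Work backward from the goal:
  through step 3 (pick(b2,rmB,left)): drop {carry(b2,left)}, keep {ball_in(b5,rmA), free(right)}, require {ball_in(b2,rmB), free(left), robot_in(rmB)}
    → {ball_in(b2,rmB), ball_in(b5,rmA), free(left), free(right), robot_in(rmB)}
  through step 2 (drop(b2,rmB,right)): drop {ball_in(b2,rmB), free(right)}, keep {ball_in(b5,rmA), free(left), robot_in(rmB)}, require {carry(b2,right), robot_in(rmB)}
    → {ball_in(b5,rmA), carry(b2,right), free(left), robot_in(rmB)}
  through step 1 (pick(b2,rmB,right)): drop {carry(b2,right)}, keep {ball_in(b5,rmA), free(left), robot_in(rmB)}, require {ball_in(b2,rmB), free(right), robot_in(rmB)}
    → {ball_in(b2,rmB), ball_in(b5,rmA), free(left), free(right), robot_in(rmB)}

== RESULT ==
["ball_in(b2,rmB)", "ball_in(b5,rmA)", "free(left)", "free(right)", "robot_in(rmB)"]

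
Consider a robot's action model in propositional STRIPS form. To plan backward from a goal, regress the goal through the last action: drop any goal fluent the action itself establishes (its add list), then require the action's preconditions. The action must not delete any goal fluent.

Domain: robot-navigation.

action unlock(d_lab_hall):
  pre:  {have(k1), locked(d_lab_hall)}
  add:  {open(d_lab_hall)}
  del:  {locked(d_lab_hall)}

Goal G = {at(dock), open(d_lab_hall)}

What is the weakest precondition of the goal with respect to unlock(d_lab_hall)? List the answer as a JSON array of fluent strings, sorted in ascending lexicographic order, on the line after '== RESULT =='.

Regress:
  G ∩ del = {}  (empty — regression defined)
  G \ add = {at(dock), open(d_lab_hall)} \ {open(d_lab_hall)} = {at(dock)}
  ∪ pre   = {at(dock)} ∪ {have(k1), locked(d_lab_hall)}
          = {at(dock), have(k1), locked(d_lab_hall)}

== RESULT ==
["at(dock)", "have(k1)", "locked(d_lab_hall)"]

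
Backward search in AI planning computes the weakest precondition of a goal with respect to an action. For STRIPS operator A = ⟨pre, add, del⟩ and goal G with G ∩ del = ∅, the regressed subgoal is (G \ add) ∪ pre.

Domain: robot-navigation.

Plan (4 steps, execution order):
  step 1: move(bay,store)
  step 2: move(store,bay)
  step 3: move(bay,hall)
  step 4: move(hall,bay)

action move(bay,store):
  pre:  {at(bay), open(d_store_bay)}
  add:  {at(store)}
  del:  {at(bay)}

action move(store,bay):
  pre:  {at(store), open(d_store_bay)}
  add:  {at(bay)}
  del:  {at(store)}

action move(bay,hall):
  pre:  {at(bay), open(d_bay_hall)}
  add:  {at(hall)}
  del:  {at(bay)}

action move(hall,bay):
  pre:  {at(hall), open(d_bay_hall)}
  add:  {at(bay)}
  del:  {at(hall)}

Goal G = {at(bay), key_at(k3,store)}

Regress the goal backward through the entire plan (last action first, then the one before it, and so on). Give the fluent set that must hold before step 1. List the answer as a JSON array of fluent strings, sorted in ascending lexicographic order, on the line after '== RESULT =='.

Work backward from the goal:
  through step 4 (move(hall,bay)): drop {at(bay)}, keep {key_at(k3,store)}, require {at(hall), open(d_bay_hall)}
    → {at(hall), key_at(k3,store), open(d_bay_hall)}
  through step 3 (move(bay,hall)): drop {at(hall)}, keep {key_at(k3,store), open(d_bay_hall)}, require {at(bay), open(d_bay_hall)}
    → {at(bay), key_at(k3,store), open(d_bay_hall)}
  through step 2 (move(store,bay)): drop {at(bay)}, keep {key_at(k3,store), open(d_bay_hall)}, require {at(store), open(d_store_bay)}
    → {at(store), key_at(k3,store), open(d_bay_hall), open(d_store_bay)}
  through step 1 (move(bay,store)): drop {at(store)}, keep {key_at(k3,store), open(d_bay_hall), open(d_store_bay)}, require {at(bay), open(d_store_bay)}
    → {at(bay), key_at(k3,store), open(d_bay_hall), open(d_store_bay)}

== RESULT ==
["at(bay)", "key_at(k3,store)", "open(d_bay_hall)", "open(d_store_bay)"]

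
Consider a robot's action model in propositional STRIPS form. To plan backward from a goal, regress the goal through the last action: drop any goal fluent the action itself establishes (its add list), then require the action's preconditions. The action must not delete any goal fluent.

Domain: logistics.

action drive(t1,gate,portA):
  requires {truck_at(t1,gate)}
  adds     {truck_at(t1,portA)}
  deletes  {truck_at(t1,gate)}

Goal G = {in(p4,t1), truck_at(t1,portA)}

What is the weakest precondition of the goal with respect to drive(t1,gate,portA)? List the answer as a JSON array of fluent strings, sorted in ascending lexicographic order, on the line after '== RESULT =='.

Regress:
  G ∩ del = {}  (empty — regression defined)
  G \ add = {in(p4,t1), truck_at(t1,portA)} \ {truck_at(t1,portA)} = {in(p4,t1)}
  ∪ pre   = {in(p4,t1)} ∪ {truck_at(t1,gate)}
          = {in(p4,t1), truck_at(t1,gate)}

== RESULT ==
["in(p4,t1)", "truck_at(t1,gate)"]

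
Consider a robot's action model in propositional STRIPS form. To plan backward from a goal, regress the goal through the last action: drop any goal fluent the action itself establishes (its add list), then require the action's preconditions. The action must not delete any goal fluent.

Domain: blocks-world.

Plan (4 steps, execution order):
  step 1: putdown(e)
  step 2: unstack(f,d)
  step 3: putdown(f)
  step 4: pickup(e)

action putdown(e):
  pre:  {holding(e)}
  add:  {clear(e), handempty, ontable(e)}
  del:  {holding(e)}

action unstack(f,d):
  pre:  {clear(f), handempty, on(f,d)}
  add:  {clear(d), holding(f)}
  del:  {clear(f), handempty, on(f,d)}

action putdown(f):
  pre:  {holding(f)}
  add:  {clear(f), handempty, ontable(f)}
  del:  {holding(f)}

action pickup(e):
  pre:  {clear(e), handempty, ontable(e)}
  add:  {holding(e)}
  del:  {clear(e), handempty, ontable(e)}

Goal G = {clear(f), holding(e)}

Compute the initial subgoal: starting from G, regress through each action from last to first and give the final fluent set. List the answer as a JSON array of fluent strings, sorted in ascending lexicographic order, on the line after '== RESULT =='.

Work backward from the goal:
  through step 4 (pickup(e)): drop {holding(e)}, keep {clear(f)}, require {clear(e), handempty, ontable(e)}
    → {clear(e), clear(f), handempty, ontable(e)}
  through step 3 (putdown(f)): drop {clear(f), handempty}, keep {clear(e), ontable(e)}, require {holding(f)}
    → {clear(e), holding(f), ontable(e)}
  through step 2 (unstack(f,d)): drop {holding(f)}, keep {clear(e), ontable(e)}, require {clear(f), handempty, on(f,d)}
    → {clear(e), clear(f), handempty, on(f,d), ontable(e)}
  through step 1 (putdown(e)): drop {clear(e), handempty, ontable(e)}, keep {clear(f), on(f,d)}, require {holding(e)}
    → {clear(f), holding(e), on(f,d)}

== RESULT ==
["clear(f)", "holding(e)", "on(f,d)"]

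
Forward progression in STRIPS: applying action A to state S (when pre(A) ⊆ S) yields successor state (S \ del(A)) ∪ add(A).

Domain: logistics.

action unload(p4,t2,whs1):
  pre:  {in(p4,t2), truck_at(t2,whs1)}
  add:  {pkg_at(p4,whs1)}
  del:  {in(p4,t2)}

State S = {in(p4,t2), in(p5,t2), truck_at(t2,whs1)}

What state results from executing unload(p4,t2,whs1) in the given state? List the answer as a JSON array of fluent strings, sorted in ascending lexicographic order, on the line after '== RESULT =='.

Progress:
  pre ⊆ S: {in(p4,t2), truck_at(t2,whs1)} ⊆ S  — applicable
  S \ del = {in(p5,t2), truck_at(t2,whs1)}
  ∪ add   = {in(p5,t2), pkg_at(p4,whs1), truck_at(t2,whs1)}

== RESULT ==
["in(p5,t2)", "pkg_at(p4,whs1)", "truck_at(t2,whs1)"]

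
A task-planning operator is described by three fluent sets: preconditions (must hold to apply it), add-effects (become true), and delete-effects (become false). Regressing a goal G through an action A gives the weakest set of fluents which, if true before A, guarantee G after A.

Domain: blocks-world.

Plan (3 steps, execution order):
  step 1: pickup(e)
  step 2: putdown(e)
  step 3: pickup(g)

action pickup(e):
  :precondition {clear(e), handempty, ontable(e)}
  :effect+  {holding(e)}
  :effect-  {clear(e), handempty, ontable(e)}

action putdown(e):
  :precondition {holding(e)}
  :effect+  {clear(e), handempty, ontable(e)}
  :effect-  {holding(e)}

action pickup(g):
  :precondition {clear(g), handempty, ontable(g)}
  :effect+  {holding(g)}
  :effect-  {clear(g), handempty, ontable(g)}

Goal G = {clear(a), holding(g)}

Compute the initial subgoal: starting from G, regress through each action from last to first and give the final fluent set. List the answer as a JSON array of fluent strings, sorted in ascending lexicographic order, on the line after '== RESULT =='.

Regress step by step:
  through step 3 (pickup(g)): drop {holding(g)}, keep {clear(a)}, require {clear(g), handempty, ontable(g)}
    → {clear(a), clear(g), handempty, ontable(g)}
  through step 2 (putdown(e)): drop {handempty}, keep {clear(a), clear(g), ontable(g)}, require {holding(e)}
    → {clear(a), clear(g), holding(e), ontable(g)}
  through step 1 (pickup(e)): drop {holding(e)}, keep {clear(a), clear(g), ontable(g)}, require {clear(e), handempty, ontable(e)}
    → {clear(a), clear(e), clear(g), handempty, ontable(e), ontable(g)}

== RESULT ==
["clear(a)", "clear(e)", "clear(g)", "handempty", "ontable(e)", "ontable(g)"]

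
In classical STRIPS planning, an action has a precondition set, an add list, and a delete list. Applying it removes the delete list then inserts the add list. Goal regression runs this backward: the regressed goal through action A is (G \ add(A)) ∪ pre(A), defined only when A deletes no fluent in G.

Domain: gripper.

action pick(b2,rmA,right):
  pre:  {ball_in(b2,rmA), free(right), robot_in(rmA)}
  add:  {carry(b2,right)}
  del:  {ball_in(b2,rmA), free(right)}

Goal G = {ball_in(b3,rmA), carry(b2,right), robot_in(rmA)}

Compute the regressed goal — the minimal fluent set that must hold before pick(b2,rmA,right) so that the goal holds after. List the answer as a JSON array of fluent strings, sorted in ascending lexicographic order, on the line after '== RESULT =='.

Compute (G \ add) ∪ pre:
  G ∩ del = {}  (empty — regression defined)
  G \ add = {ball_in(b3,rmA), carry(b2,right), robot_in(rmA)} \ {carry(b2,right)} = {ball_in(b3,rmA), robot_in(rmA)}
  ∪ pre   = {ball_in(b3,rmA), robot_in(rmA)} ∪ {ball_in(b2,rmA), free(right), robot_in(rmA)}
          = {ball_in(b2,rmA), ball_in(b3,rmA), free(right), robot_in(rmA)}

== RESULT ==
["ball_in(b2,rmA)", "ball_in(b3,rmA)", "free(right)", "robot_in(rmA)"]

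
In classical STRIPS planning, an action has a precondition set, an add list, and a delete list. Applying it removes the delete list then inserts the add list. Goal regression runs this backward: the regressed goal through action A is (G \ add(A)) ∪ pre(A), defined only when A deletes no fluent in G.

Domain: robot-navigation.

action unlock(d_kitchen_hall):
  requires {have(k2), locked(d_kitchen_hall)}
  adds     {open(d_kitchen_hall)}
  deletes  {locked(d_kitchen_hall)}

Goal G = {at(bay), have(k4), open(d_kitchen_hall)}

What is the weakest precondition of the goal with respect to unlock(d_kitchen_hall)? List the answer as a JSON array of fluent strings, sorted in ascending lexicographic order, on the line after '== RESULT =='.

Regress:
  G ∩ del = {}  (empty — regression defined)
  G \ add = {at(bay), have(k4), open(d_kitchen_hall)} \ {open(d_kitchen_hall)} = {at(bay), have(k4)}
  ∪ pre   = {at(bay), have(k4)} ∪ {have(k2), locked(d_kitchen_hall)}
          = {at(bay), have(k2), have(k4), locked(d_kitchen_hall)}

== RESULT ==
["at(bay)", "have(k2)", "have(k4)", "locked(d_kitchen_hall)"]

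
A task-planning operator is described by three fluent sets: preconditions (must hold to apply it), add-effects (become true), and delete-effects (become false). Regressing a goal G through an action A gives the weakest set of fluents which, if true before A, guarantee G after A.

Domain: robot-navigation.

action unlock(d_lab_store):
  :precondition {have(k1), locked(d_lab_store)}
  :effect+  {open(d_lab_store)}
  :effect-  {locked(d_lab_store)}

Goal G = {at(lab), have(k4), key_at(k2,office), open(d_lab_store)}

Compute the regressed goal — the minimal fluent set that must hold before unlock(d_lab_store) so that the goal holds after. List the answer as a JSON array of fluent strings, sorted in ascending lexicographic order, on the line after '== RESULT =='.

Regress:
  G ∩ del = {}  (empty — regression defined)
  G \ add = {at(lab), have(k4), key_at(k2,office), open(d_lab_store)} \ {open(d_lab_store)} = {at(lab), have(k4), key_at(k2,office)}
  ∪ pre   = {at(lab), have(k4), key_at(k2,office)} ∪ {have(k1), locked(d_lab_store)}
          = {at(lab), have(k1), have(k4), key_at(k2,office), locked(d_lab_store)}

== RESULT ==
["at(lab)", "have(k1)", "have(k4)", "key_at(k2,office)", "locked(d_lab_store)"]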